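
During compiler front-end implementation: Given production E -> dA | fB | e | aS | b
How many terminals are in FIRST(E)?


Production: E -> dA | fB | e | aS | b
Examining each alternative for leading terminals:
  E -> dA : first terminal = 'd'
  E -> fB : first terminal = 'f'
  E -> e : first terminal = 'e'
  E -> aS : first terminal = 'a'
  E -> b : first terminal = 'b'
FIRST(E) = {a, b, d, e, f}
Count: 5

5


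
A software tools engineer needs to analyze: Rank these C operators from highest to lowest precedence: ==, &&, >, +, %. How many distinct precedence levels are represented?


Looking up precedence for each operator:
  == -> precedence 3
  && -> precedence 2
  > -> precedence 4
  + -> precedence 5
  % -> precedence 6
Sorted highest to lowest: %, +, >, ==, &&
Distinct precedence values: [6, 5, 4, 3, 2]
Number of distinct levels: 5

5


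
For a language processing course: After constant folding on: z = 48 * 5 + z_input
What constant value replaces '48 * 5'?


Identifying constant sub-expression:
  Original: z = 48 * 5 + z_input
  48 and 5 are both compile-time constants
  Evaluating: 48 * 5 = 240
  After folding: z = 240 + z_input

240


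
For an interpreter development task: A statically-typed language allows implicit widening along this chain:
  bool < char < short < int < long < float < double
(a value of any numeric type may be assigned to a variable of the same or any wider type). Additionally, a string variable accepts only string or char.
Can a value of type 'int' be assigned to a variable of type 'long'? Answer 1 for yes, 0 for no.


Target variable type: long
Source value type: int
Numeric ranks: int=3, long=4
Widening allowed iff rank(source) <= rank(target): 3 <= 4? Yes
Result: 1

1


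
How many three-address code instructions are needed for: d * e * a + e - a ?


Expression: d * e * a + e - a
Generating three-address code (respecting * over +/- precedence):
  Instruction 1: t1 = d * e
  Instruction 2: t2 = t1 * a
  Instruction 3: t3 = t2 + e
  Instruction 4: t4 = t3 - a
Total instructions: 4

4


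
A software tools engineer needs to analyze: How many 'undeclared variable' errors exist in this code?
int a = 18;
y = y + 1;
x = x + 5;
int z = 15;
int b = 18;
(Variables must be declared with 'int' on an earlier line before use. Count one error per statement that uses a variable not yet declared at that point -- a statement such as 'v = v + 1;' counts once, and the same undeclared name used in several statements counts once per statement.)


Scanning code line by line:
  Line 1: declare 'a' -> declared = ['a']
  Line 2: use 'y' -> ERROR (undeclared)
  Line 3: use 'x' -> ERROR (undeclared)
  Line 4: declare 'z' -> declared = ['a', 'z']
  Line 5: declare 'b' -> declared = ['a', 'b', 'z']
Total undeclared variable errors: 2

2


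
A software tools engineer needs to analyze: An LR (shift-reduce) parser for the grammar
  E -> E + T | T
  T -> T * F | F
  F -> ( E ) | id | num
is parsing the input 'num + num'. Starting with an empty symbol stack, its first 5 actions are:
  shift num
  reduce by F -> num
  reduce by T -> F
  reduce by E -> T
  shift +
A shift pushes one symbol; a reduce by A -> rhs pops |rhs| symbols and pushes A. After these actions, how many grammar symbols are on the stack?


Tracking the symbol stack through each action:
  Action 1: shift 'num' : push -> stack = [num] (size 1)
  Action 2: reduce by F -> num : pop 1, push F -> stack = [F] (size 1)
  Action 3: reduce by T -> F : pop 1, push T -> stack = [T] (size 1)
  Action 4: reduce by E -> T : pop 1, push E -> stack = [E] (size 1)
  Action 5: shift '+' : push -> stack = [E, +] (size 2)
Final stack size: 2

2


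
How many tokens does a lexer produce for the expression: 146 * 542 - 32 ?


Scanning '146 * 542 - 32'
Token 1: '146' -> integer_literal
Token 2: '*' -> operator
Token 3: '542' -> integer_literal
Token 4: '-' -> operator
Token 5: '32' -> integer_literal
Total tokens: 5

5


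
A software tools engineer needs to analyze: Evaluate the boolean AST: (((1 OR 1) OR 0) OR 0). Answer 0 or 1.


Step 1: Evaluate inner node
  1 OR 1 = 1
Step 2: Evaluate next node
  1 OR 0 = 1
Step 3: Evaluate root node
  1 OR 0 = 1

1


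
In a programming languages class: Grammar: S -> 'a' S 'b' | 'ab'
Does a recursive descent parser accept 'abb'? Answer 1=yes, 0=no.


Grammar accepts strings of the form a^n b^n (n >= 1)
Word: 'abb'
Counting: 1 a's and 2 b's
Check: 1 == 2? No
Mismatch: a-count != b-count
Rejected

0


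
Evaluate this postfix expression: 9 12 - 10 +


Processing tokens left to right:
Push 9, Push 12
Pop 9 and 12, compute 9 - 12 = -3, push -3
Push 10
Pop -3 and 10, compute -3 + 10 = 7, push 7
Stack result: 7

7


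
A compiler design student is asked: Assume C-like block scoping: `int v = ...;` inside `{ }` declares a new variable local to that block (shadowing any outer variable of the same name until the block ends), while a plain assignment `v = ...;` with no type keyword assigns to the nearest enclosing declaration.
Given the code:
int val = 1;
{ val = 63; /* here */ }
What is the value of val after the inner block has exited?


Analyzing scoping rules:
Outer scope: declares val = 1
Inner block: 'val = 63;' has no type keyword, so it is an assignment to the outer val (no shadowing)
The assignment changed the outer variable itself, so the new value persists after the block -> 63
Result: 63

63


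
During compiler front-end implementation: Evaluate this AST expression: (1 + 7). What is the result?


Expression: (1 + 7)
Evaluating step by step:
  1 + 7 = 8
Result: 8

8


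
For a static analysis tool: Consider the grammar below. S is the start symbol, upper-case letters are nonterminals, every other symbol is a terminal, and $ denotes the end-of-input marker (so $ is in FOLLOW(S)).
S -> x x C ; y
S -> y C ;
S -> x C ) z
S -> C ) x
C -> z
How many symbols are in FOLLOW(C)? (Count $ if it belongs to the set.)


S is the start symbol and does not occur in any rule body, so FOLLOW(S) = {$}.
Examining every occurrence of C in a rule body:
  S -> x x C ; y : C is followed by terminal ';' -> add ';'
  S -> y C ; : C is followed by terminal ';' -> add ';' (already in the set)
  S -> x C ) z : C is followed by terminal ')' -> add ')'
  S -> C ) x : C is followed by terminal ')' -> add ')' (already in the set)
  C -> z : C does not occur in the body -> contributes nothing
FOLLOW(C) = {), ;}
Count: 2

2


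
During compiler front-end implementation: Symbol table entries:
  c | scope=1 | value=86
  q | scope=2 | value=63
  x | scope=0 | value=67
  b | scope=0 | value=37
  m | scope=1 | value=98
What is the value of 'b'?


Searching symbol table for 'b':
  c | scope=1 | value=86
  q | scope=2 | value=63
  x | scope=0 | value=67
  b | scope=0 | value=37 <- MATCH
  m | scope=1 | value=98
Found 'b' at scope 0 with value 37

37


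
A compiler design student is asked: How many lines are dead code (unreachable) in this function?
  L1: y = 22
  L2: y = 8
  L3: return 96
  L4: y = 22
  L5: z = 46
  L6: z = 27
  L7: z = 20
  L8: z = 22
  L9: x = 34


Analyzing control flow:
  L1: reachable (before return)
  L2: reachable (before return)
  L3: reachable (return statement)
  L4: DEAD (after return at L3)
  L5: DEAD (after return at L3)
  L6: DEAD (after return at L3)
  L7: DEAD (after return at L3)
  L8: DEAD (after return at L3)
  L9: DEAD (after return at L3)
Return at L3, total lines = 9
Dead lines: L4 through L9
Count: 6

6


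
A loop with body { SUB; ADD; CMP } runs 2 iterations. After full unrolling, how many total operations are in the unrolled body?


Loop body operations: SUB, ADD, CMP (3 ops per iteration)
Unrolling 2 iterations:
  Iteration 1: SUB, ADD, CMP (3 ops)
  Iteration 2: SUB, ADD, CMP (3 ops)
Total: 2 iterations * 3 ops/iter = 6 operations

6


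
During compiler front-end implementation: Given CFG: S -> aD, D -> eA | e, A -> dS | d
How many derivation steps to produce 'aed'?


Grammar: S -> aD, D -> eA | e, A -> dS | d
Deriving 'aed':
Step 1: S -> aD => aD
Step 2: D -> eA => aeA
Step 3: A -> d => aed
Total derivation steps: 3

3


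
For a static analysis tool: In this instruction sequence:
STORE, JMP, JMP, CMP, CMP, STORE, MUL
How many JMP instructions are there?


Scanning instruction sequence for JMP:
  Position 1: STORE
  Position 2: JMP <- MATCH
  Position 3: JMP <- MATCH
  Position 4: CMP
  Position 5: CMP
  Position 6: STORE
  Position 7: MUL
Matches at positions: [2, 3]
Total JMP count: 2

2


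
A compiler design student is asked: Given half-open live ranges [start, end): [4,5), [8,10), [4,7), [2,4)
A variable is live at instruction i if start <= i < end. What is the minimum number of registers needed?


Live ranges:
  Var0: [4, 5)
  Var1: [8, 10)
  Var2: [4, 7)
  Var3: [2, 4)
Sweep-line events (position, delta, active):
  pos=2 start -> active=1
  pos=4 end -> active=0
  pos=4 start -> active=1
  pos=4 start -> active=2
  pos=5 end -> active=1
  pos=7 end -> active=0
  pos=8 start -> active=1
  pos=10 end -> active=0
Maximum simultaneous active: 2
Minimum registers needed: 2

2


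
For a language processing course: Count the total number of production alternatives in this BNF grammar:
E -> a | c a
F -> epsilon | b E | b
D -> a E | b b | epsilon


Counting alternatives per rule:
  E: 2 alternative(s)
  F: 3 alternative(s)
  D: 3 alternative(s)
Sum: 2 + 3 + 3 = 8

8


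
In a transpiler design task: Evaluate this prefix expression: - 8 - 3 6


Parsing prefix expression: - 8 - 3 6
Step 1: Innermost operation '- 3 6'
  3 - 6 = -3
Step 2: Outer operation '- 8 [-3]'
  8 - -3 = 11

11


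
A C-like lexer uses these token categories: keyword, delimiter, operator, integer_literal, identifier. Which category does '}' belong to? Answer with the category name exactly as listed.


Token: '}'
Checking categories:
  identifier: no
  integer_literal: no
  operator: no
  keyword: no
  delimiter: YES
Category: delimiter

delimiter


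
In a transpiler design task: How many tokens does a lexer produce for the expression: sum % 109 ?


Scanning 'sum % 109'
Token 1: 'sum' -> identifier
Token 2: '%' -> operator
Token 3: '109' -> integer_literal
Total tokens: 3

3


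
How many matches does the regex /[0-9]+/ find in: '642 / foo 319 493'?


Pattern: /[0-9]+/ (int literals)
Input: '642 / foo 319 493'
Scanning for matches:
  Match 1: '642'
  Match 2: '319'
  Match 3: '493'
Total matches: 3

3


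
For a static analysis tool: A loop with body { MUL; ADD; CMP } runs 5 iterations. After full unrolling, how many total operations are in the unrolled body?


Loop body operations: MUL, ADD, CMP (3 ops per iteration)
Unrolling 5 iterations:
  Iteration 1: MUL, ADD, CMP (3 ops)
  Iteration 2: MUL, ADD, CMP (3 ops)
  Iteration 3: MUL, ADD, CMP (3 ops)
  Iteration 4: MUL, ADD, CMP (3 ops)
  Iteration 5: MUL, ADD, CMP (3 ops)
Total: 5 iterations * 3 ops/iter = 15 operations

15


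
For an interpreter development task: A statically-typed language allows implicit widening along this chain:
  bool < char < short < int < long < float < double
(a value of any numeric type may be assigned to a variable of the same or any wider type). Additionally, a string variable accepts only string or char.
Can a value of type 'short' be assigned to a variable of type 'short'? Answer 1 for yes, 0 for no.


Target variable type: short
Source value type: short
Numeric ranks: short=2, short=2
Widening allowed iff rank(source) <= rank(target): 2 <= 2? Yes
Result: 1

1


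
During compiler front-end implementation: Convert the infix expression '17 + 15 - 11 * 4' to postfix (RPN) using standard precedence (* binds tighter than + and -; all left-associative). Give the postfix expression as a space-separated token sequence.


Applying the shunting-yard algorithm:
  Operand 17 -> output
  Push '+' onto operator stack -> op-stack: [+]
  Operand 15 -> output
  See '-' (prec 1); top '+' (prec 1) >= it -> pop '+' to output
  Push '-' onto operator stack -> op-stack: [-]
  Operand 11 -> output
  Push '*' onto operator stack -> op-stack: [-, *]
  Operand 4 -> output
  End of input: pop '*' to output
  End of input: pop '-' to output
Postfix result: 17 15 + 11 4 * -

17 15 + 11 4 * -


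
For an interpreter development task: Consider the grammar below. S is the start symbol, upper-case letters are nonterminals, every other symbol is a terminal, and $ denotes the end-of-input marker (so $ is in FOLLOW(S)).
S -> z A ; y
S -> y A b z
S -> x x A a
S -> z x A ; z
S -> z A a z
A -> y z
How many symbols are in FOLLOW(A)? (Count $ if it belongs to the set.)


S is the start symbol and does not occur in any rule body, so FOLLOW(S) = {$}.
Examining every occurrence of A in a rule body:
  S -> z A ; y : A is followed by terminal ';' -> add ';'
  S -> y A b z : A is followed by terminal 'b' -> add 'b'
  S -> x x A a : A is followed by terminal 'a' -> add 'a'
  S -> z x A ; z : A is followed by terminal ';' -> add ';' (already in the set)
  S -> z A a z : A is followed by terminal 'a' -> add 'a' (already in the set)
  A -> y z : A does not occur in the body -> contributes nothing
FOLLOW(A) = {;, a, b}
Count: 3

3


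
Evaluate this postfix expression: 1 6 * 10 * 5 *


Processing tokens left to right:
Push 1, Push 6
Pop 1 and 6, compute 1 * 6 = 6, push 6
Push 10
Pop 6 and 10, compute 6 * 10 = 60, push 60
Push 5
Pop 60 and 5, compute 60 * 5 = 300, push 300
Stack result: 300

300


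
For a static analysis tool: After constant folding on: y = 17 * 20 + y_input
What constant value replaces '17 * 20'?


Identifying constant sub-expression:
  Original: y = 17 * 20 + y_input
  17 and 20 are both compile-time constants
  Evaluating: 17 * 20 = 340
  After folding: y = 340 + y_input

340


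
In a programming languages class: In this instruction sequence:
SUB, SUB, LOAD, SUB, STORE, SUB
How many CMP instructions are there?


Scanning instruction sequence for CMP:
  Position 1: SUB
  Position 2: SUB
  Position 3: LOAD
  Position 4: SUB
  Position 5: STORE
  Position 6: SUB
Matches at positions: []
Total CMP count: 0

0


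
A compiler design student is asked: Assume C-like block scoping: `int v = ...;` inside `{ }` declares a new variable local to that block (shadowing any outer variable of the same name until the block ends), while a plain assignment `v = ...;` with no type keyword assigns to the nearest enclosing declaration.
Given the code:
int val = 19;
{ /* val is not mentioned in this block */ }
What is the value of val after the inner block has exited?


Analyzing scoping rules:
Outer scope: declares val = 19
Inner block: val is neither redeclared nor assigned -> unchanged
After the block -> 19
Result: 19

19


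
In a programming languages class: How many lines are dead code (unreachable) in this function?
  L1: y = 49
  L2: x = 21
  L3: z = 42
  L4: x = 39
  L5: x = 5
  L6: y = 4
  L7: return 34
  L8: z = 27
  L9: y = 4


Analyzing control flow:
  L1: reachable (before return)
  L2: reachable (before return)
  L3: reachable (before return)
  L4: reachable (before return)
  L5: reachable (before return)
  L6: reachable (before return)
  L7: reachable (return statement)
  L8: DEAD (after return at L7)
  L9: DEAD (after return at L7)
Return at L7, total lines = 9
Dead lines: L8 through L9
Count: 2

2


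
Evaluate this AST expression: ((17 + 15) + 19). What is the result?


Expression: ((17 + 15) + 19)
Evaluating step by step:
  17 + 15 = 32
  32 + 19 = 51
Result: 51

51


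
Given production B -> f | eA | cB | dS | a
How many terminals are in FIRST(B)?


Production: B -> f | eA | cB | dS | a
Examining each alternative for leading terminals:
  B -> f : first terminal = 'f'
  B -> eA : first terminal = 'e'
  B -> cB : first terminal = 'c'
  B -> dS : first terminal = 'd'
  B -> a : first terminal = 'a'
FIRST(B) = {a, c, d, e, f}
Count: 5

5


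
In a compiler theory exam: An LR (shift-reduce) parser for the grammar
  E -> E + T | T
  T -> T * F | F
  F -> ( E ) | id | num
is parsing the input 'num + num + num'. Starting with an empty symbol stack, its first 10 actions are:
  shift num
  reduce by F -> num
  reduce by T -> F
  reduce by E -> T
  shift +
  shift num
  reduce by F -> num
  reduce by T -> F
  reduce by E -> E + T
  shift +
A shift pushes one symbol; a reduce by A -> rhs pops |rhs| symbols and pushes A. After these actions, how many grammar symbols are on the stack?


Tracking the symbol stack through each action:
  Action 1: shift 'num' : push -> stack = [num] (size 1)
  Action 2: reduce by F -> num : pop 1, push F -> stack = [F] (size 1)
  Action 3: reduce by T -> F : pop 1, push T -> stack = [T] (size 1)
  Action 4: reduce by E -> T : pop 1, push E -> stack = [E] (size 1)
  Action 5: shift '+' : push -> stack = [E, +] (size 2)
  Action 6: shift 'num' : push -> stack = [E, +, num] (size 3)
  Action 7: reduce by F -> num : pop 1, push F -> stack = [E, +, F] (size 3)
  Action 8: reduce by T -> F : pop 1, push T -> stack = [E, +, T] (size 3)
  Action 9: reduce by E -> E + T : pop 3, push E -> stack = [E] (size 1)
  Action 10: shift '+' : push -> stack = [E, +] (size 2)
Final stack size: 2

2


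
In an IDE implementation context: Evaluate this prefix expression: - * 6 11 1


Parsing prefix expression: - * 6 11 1
Step 1: Innermost operation '* 6 11'
  6 * 11 = 66
Step 2: Outer operation '- [66] 1'
  66 - 1 = 65

65


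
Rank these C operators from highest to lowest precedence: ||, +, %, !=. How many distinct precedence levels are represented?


Looking up precedence for each operator:
  || -> precedence 1
  + -> precedence 5
  % -> precedence 6
  != -> precedence 3
Sorted highest to lowest: %, +, !=, ||
Distinct precedence values: [6, 5, 3, 1]
Number of distinct levels: 4

4


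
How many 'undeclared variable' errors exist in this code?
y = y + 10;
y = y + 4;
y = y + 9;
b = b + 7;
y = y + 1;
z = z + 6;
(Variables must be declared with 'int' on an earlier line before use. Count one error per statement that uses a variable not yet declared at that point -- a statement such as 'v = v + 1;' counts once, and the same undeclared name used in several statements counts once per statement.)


Scanning code line by line:
  Line 1: use 'y' -> ERROR (undeclared)
  Line 2: use 'y' -> ERROR (undeclared)
  Line 3: use 'y' -> ERROR (undeclared)
  Line 4: use 'b' -> ERROR (undeclared)
  Line 5: use 'y' -> ERROR (undeclared)
  Line 6: use 'z' -> ERROR (undeclared)
Total undeclared variable errors: 6

6


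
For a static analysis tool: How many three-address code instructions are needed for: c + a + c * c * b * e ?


Expression: c + a + c * c * b * e
Generating three-address code (respecting * over +/- precedence):
  Instruction 1: t1 = c * c
  Instruction 2: t2 = t1 * b
  Instruction 3: t3 = t2 * e
  Instruction 4: t4 = c + a
  Instruction 5: t5 = t4 + t3
Total instructions: 5

5


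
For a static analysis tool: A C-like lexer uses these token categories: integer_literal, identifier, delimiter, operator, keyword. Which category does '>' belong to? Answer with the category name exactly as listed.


Token: '>'
Checking categories:
  identifier: no
  integer_literal: no
  operator: YES
  keyword: no
  delimiter: no
Category: operator

operator


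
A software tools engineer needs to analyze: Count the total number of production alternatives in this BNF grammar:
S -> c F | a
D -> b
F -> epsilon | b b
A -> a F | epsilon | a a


Counting alternatives per rule:
  S: 2 alternative(s)
  D: 1 alternative(s)
  F: 2 alternative(s)
  A: 3 alternative(s)
Sum: 2 + 1 + 2 + 3 = 8

8


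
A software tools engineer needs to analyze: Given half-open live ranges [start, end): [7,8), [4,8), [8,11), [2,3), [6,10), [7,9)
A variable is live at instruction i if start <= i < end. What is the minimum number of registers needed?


Live ranges:
  Var0: [7, 8)
  Var1: [4, 8)
  Var2: [8, 11)
  Var3: [2, 3)
  Var4: [6, 10)
  Var5: [7, 9)
Sweep-line events (position, delta, active):
  pos=2 start -> active=1
  pos=3 end -> active=0
  pos=4 start -> active=1
  pos=6 start -> active=2
  pos=7 start -> active=3
  pos=7 start -> active=4
  pos=8 end -> active=3
  pos=8 end -> active=2
  pos=8 start -> active=3
  pos=9 end -> active=2
  pos=10 end -> active=1
  pos=11 end -> active=0
Maximum simultaneous active: 4
Minimum registers needed: 4

4


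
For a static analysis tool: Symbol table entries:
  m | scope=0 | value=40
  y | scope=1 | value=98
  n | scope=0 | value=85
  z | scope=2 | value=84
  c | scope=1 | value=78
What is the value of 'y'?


Searching symbol table for 'y':
  m | scope=0 | value=40
  y | scope=1 | value=98 <- MATCH
  n | scope=0 | value=85
  z | scope=2 | value=84
  c | scope=1 | value=78
Found 'y' at scope 1 with value 98

98


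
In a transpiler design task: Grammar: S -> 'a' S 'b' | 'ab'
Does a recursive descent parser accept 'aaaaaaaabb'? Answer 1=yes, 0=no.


Grammar accepts strings of the form a^n b^n (n >= 1)
Word: 'aaaaaaaabb'
Counting: 8 a's and 2 b's
Check: 8 == 2? No
Mismatch: a-count != b-count
Rejected

0


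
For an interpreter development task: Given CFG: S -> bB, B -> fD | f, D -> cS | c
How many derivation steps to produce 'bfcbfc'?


Grammar: S -> bB, B -> fD | f, D -> cS | c
Deriving 'bfcbfc':
Step 1: S -> bB => bB
Step 2: B -> fD => bfD
Step 3: D -> cS => bfcS
Step 4: S -> bB => bfcbB
Step 5: B -> fD => bfcbfD
Step 6: D -> c => bfcbfc
Total derivation steps: 6

6


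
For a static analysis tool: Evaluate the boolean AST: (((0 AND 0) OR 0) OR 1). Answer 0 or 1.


Step 1: Evaluate inner node
  0 AND 0 = 0
Step 2: Evaluate next node
  0 OR 0 = 0
Step 3: Evaluate root node
  0 OR 1 = 1

1


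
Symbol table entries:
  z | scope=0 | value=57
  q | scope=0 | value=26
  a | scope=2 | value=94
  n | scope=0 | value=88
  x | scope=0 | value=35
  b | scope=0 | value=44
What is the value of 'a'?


Searching symbol table for 'a':
  z | scope=0 | value=57
  q | scope=0 | value=26
  a | scope=2 | value=94 <- MATCH
  n | scope=0 | value=88
  x | scope=0 | value=35
  b | scope=0 | value=44
Found 'a' at scope 2 with value 94

94


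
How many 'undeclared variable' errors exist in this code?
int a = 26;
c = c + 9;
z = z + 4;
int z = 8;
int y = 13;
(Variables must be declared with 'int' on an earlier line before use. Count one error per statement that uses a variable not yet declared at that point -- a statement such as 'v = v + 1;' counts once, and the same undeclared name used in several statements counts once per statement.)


Scanning code line by line:
  Line 1: declare 'a' -> declared = ['a']
  Line 2: use 'c' -> ERROR (undeclared)
  Line 3: use 'z' -> ERROR (undeclared)
  Line 4: declare 'z' -> declared = ['a', 'z']
  Line 5: declare 'y' -> declared = ['a', 'y', 'z']
Total undeclared variable errors: 2

2


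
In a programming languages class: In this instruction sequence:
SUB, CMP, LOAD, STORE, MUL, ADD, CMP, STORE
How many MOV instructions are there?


Scanning instruction sequence for MOV:
  Position 1: SUB
  Position 2: CMP
  Position 3: LOAD
  Position 4: STORE
  Position 5: MUL
  Position 6: ADD
  Position 7: CMP
  Position 8: STORE
Matches at positions: []
Total MOV count: 0

0


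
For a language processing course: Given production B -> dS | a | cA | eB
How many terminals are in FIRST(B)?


Production: B -> dS | a | cA | eB
Examining each alternative for leading terminals:
  B -> dS : first terminal = 'd'
  B -> a : first terminal = 'a'
  B -> cA : first terminal = 'c'
  B -> eB : first terminal = 'e'
FIRST(B) = {a, c, d, e}
Count: 4

4


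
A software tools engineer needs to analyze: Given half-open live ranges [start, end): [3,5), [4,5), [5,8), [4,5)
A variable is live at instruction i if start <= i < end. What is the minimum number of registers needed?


Live ranges:
  Var0: [3, 5)
  Var1: [4, 5)
  Var2: [5, 8)
  Var3: [4, 5)
Sweep-line events (position, delta, active):
  pos=3 start -> active=1
  pos=4 start -> active=2
  pos=4 start -> active=3
  pos=5 end -> active=2
  pos=5 end -> active=1
  pos=5 end -> active=0
  pos=5 start -> active=1
  pos=8 end -> active=0
Maximum simultaneous active: 3
Minimum registers needed: 3

3


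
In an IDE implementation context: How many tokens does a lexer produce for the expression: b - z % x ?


Scanning 'b - z % x'
Token 1: 'b' -> identifier
Token 2: '-' -> operator
Token 3: 'z' -> identifier
Token 4: '%' -> operator
Token 5: 'x' -> identifier
Total tokens: 5

5


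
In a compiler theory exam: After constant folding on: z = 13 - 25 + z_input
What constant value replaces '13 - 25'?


Identifying constant sub-expression:
  Original: z = 13 - 25 + z_input
  13 and 25 are both compile-time constants
  Evaluating: 13 - 25 = -12
  After folding: z = -12 + z_input

-12


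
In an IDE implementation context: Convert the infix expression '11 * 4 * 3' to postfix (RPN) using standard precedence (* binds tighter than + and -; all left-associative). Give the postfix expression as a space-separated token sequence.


Applying the shunting-yard algorithm:
  Operand 11 -> output
  Push '*' onto operator stack -> op-stack: [*]
  Operand 4 -> output
  See '*' (prec 2); top '*' (prec 2) >= it -> pop '*' to output
  Push '*' onto operator stack -> op-stack: [*]
  Operand 3 -> output
  End of input: pop '*' to output
Postfix result: 11 4 * 3 *

11 4 * 3 *


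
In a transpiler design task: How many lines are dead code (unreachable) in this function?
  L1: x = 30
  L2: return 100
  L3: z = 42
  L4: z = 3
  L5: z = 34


Analyzing control flow:
  L1: reachable (before return)
  L2: reachable (return statement)
  L3: DEAD (after return at L2)
  L4: DEAD (after return at L2)
  L5: DEAD (after return at L2)
Return at L2, total lines = 5
Dead lines: L3 through L5
Count: 3

3


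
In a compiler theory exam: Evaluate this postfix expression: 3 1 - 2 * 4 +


Processing tokens left to right:
Push 3, Push 1
Pop 3 and 1, compute 3 - 1 = 2, push 2
Push 2
Pop 2 and 2, compute 2 * 2 = 4, push 4
Push 4
Pop 4 and 4, compute 4 + 4 = 8, push 8
Stack result: 8

8


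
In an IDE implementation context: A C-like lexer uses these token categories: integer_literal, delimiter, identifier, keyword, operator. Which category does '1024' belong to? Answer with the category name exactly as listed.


Token: '1024'
Checking categories:
  identifier: no
  integer_literal: YES
  operator: no
  keyword: no
  delimiter: no
Category: integer_literal

integer_literal


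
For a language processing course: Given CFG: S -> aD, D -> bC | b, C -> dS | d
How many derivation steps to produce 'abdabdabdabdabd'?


Grammar: S -> aD, D -> bC | b, C -> dS | d
Deriving 'abdabdabdabdabd':
Step 1: S -> aD => aD
Step 2: D -> bC => abC
Step 3: C -> dS => abdS
Step 4: S -> aD => abdaD
Step 5: D -> bC => abdabC
Step 6: C -> dS => abdabdS
Step 7: S -> aD => abdabdaD
Step 8: D -> bC => abdabdabC
Step 9: C -> dS => abdabdabdS
Step 10: S -> aD => abdabdabdaD
Step 11: D -> bC => abdabdabdabC
Step 12: C -> dS => abdabdabdabdS
Step 13: S -> aD => abdabdabdabdaD
Step 14: D -> bC => abdabdabdabdabC
Step 15: C -> d => abdabdabdabdabd
Total derivation steps: 15

15


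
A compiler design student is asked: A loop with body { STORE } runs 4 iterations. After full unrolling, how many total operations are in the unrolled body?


Loop body operations: STORE (1 op per iteration)
Unrolling 4 iterations:
  Iteration 1: STORE (1 ops)
  Iteration 2: STORE (1 ops)
  Iteration 3: STORE (1 ops)
  Iteration 4: STORE (1 ops)
Total: 4 iterations * 1 ops/iter = 4 operations

4


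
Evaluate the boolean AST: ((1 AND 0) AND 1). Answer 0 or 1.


Step 1: Evaluate inner node
  1 AND 0 = 0
Step 2: Evaluate root node
  0 AND 1 = 0

0


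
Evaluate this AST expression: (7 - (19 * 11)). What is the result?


Expression: (7 - (19 * 11))
Evaluating step by step:
  19 * 11 = 209
  7 - 209 = -202
Result: -202

-202


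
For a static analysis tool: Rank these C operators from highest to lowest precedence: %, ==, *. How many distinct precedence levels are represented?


Looking up precedence for each operator:
  % -> precedence 6
  == -> precedence 3
  * -> precedence 6
Sorted highest to lowest: %, *, ==
Distinct precedence values: [6, 3]
Number of distinct levels: 2

2


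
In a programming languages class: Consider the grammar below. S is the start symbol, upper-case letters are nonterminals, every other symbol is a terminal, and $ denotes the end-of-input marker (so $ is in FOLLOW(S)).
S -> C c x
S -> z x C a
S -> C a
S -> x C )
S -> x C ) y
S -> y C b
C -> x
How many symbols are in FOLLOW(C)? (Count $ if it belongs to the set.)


S is the start symbol and does not occur in any rule body, so FOLLOW(S) = {$}.
Examining every occurrence of C in a rule body:
  S -> C c x : C is followed by terminal 'c' -> add 'c'
  S -> z x C a : C is followed by terminal 'a' -> add 'a'
  S -> C a : C is followed by terminal 'a' -> add 'a' (already in the set)
  S -> x C ) : C is followed by terminal ')' -> add ')'
  S -> x C ) y : C is followed by terminal ')' -> add ')' (already in the set)
  S -> y C b : C is followed by terminal 'b' -> add 'b'
  C -> x : C does not occur in the body -> contributes nothing
FOLLOW(C) = {), a, b, c}
Count: 4

4


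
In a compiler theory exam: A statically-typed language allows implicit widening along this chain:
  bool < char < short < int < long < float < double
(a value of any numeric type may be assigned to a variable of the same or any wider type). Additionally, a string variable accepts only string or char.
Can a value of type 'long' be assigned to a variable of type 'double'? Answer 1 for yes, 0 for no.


Target variable type: double
Source value type: long
Numeric ranks: long=4, double=6
Widening allowed iff rank(source) <= rank(target): 4 <= 6? Yes
Result: 1

1


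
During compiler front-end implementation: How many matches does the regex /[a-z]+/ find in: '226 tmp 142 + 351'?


Pattern: /[a-z]+/ (identifiers)
Input: '226 tmp 142 + 351'
Scanning for matches:
  Match 1: 'tmp'
Total matches: 1

1


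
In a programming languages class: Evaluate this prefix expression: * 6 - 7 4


Parsing prefix expression: * 6 - 7 4
Step 1: Innermost operation '- 7 4'
  7 - 4 = 3
Step 2: Outer operation '* 6 [3]'
  6 * 3 = 18

18


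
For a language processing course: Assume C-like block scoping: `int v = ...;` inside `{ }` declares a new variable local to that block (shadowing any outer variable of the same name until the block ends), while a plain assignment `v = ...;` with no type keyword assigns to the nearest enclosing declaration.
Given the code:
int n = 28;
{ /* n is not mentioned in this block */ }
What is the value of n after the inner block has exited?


Analyzing scoping rules:
Outer scope: declares n = 28
Inner block: n is neither redeclared nor assigned -> unchanged
After the block -> 28
Result: 28

28


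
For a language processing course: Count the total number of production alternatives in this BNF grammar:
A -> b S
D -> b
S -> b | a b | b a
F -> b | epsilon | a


Counting alternatives per rule:
  A: 1 alternative(s)
  D: 1 alternative(s)
  S: 3 alternative(s)
  F: 3 alternative(s)
Sum: 1 + 1 + 3 + 3 = 8

8


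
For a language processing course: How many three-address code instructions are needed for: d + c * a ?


Expression: d + c * a
Generating three-address code (respecting * over +/- precedence):
  Instruction 1: t1 = c * a
  Instruction 2: t2 = d + t1
Total instructions: 2

2


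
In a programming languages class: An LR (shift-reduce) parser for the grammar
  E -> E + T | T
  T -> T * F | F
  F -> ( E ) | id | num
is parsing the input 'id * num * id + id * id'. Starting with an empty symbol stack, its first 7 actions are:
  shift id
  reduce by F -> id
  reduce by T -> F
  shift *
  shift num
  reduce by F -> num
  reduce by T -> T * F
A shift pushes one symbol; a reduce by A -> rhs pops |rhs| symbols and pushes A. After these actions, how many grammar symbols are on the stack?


Tracking the symbol stack through each action:
  Action 1: shift 'id' : push -> stack = [id] (size 1)
  Action 2: reduce by F -> id : pop 1, push F -> stack = [F] (size 1)
  Action 3: reduce by T -> F : pop 1, push T -> stack = [T] (size 1)
  Action 4: shift '*' : push -> stack = [T, *] (size 2)
  Action 5: shift 'num' : push -> stack = [T, *, num] (size 3)
  Action 6: reduce by F -> num : pop 1, push F -> stack = [T, *, F] (size 3)
  Action 7: reduce by T -> T * F : pop 3, push T -> stack = [T] (size 1)
Final stack size: 1

1


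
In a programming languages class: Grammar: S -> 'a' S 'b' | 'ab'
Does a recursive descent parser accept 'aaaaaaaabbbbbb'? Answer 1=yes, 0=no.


Grammar accepts strings of the form a^n b^n (n >= 1)
Word: 'aaaaaaaabbbbbb'
Counting: 8 a's and 6 b's
Check: 8 == 6? No
Mismatch: a-count != b-count
Rejected

0


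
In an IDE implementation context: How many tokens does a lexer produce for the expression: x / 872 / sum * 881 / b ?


Scanning 'x / 872 / sum * 881 / b'
Token 1: 'x' -> identifier
Token 2: '/' -> operator
Token 3: '872' -> integer_literal
Token 4: '/' -> operator
Token 5: 'sum' -> identifier
Token 6: '*' -> operator
Token 7: '881' -> integer_literal
Token 8: '/' -> operator
Token 9: 'b' -> identifier
Total tokens: 9

9


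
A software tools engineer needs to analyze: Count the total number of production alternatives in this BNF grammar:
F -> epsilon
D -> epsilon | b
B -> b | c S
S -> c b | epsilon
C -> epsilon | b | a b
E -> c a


Counting alternatives per rule:
  F: 1 alternative(s)
  D: 2 alternative(s)
  B: 2 alternative(s)
  S: 2 alternative(s)
  C: 3 alternative(s)
  E: 1 alternative(s)
Sum: 1 + 2 + 2 + 2 + 3 + 1 = 11

11


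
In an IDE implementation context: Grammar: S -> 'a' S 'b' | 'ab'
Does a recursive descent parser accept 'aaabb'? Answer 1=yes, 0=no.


Grammar accepts strings of the form a^n b^n (n >= 1)
Word: 'aaabb'
Counting: 3 a's and 2 b's
Check: 3 == 2? No
Mismatch: a-count != b-count
Rejected

0


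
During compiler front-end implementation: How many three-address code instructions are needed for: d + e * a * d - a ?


Expression: d + e * a * d - a
Generating three-address code (respecting * over +/- precedence):
  Instruction 1: t1 = e * a
  Instruction 2: t2 = t1 * d
  Instruction 3: t3 = d + t2
  Instruction 4: t4 = t3 - a
Total instructions: 4

4


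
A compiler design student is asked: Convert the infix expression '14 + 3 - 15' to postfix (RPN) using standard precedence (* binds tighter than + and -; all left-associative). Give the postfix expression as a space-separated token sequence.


Applying the shunting-yard algorithm:
  Operand 14 -> output
  Push '+' onto operator stack -> op-stack: [+]
  Operand 3 -> output
  See '-' (prec 1); top '+' (prec 1) >= it -> pop '+' to output
  Push '-' onto operator stack -> op-stack: [-]
  Operand 15 -> output
  End of input: pop '-' to output
Postfix result: 14 3 + 15 -

14 3 + 15 -


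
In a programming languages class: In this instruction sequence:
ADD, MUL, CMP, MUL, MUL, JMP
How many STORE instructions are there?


Scanning instruction sequence for STORE:
  Position 1: ADD
  Position 2: MUL
  Position 3: CMP
  Position 4: MUL
  Position 5: MUL
  Position 6: JMP
Matches at positions: []
Total STORE count: 0

0


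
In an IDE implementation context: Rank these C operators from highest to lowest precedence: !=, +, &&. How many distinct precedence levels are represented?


Looking up precedence for each operator:
  != -> precedence 3
  + -> precedence 5
  && -> precedence 2
Sorted highest to lowest: +, !=, &&
Distinct precedence values: [5, 3, 2]
Number of distinct levels: 3

3


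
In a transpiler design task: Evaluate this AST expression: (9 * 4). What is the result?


Expression: (9 * 4)
Evaluating step by step:
  9 * 4 = 36
Result: 36

36


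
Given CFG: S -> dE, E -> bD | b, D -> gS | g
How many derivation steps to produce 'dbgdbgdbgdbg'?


Grammar: S -> dE, E -> bD | b, D -> gS | g
Deriving 'dbgdbgdbgdbg':
Step 1: S -> dE => dE
Step 2: E -> bD => dbD
Step 3: D -> gS => dbgS
Step 4: S -> dE => dbgdE
Step 5: E -> bD => dbgdbD
Step 6: D -> gS => dbgdbgS
Step 7: S -> dE => dbgdbgdE
Step 8: E -> bD => dbgdbgdbD
Step 9: D -> gS => dbgdbgdbgS
Step 10: S -> dE => dbgdbgdbgdE
Step 11: E -> bD => dbgdbgdbgdbD
Step 12: D -> g => dbgdbgdbgdbg
Total derivation steps: 12

12


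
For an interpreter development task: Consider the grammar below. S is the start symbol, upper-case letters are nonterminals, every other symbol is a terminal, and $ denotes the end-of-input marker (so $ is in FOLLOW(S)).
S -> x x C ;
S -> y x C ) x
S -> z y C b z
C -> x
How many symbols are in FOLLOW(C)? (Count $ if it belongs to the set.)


S is the start symbol and does not occur in any rule body, so FOLLOW(S) = {$}.
Examining every occurrence of C in a rule body:
  S -> x x C ; : C is followed by terminal ';' -> add ';'
  S -> y x C ) x : C is followed by terminal ')' -> add ')'
  S -> z y C b z : C is followed by terminal 'b' -> add 'b'
  C -> x : C does not occur in the body -> contributes nothing
FOLLOW(C) = {), ;, b}
Count: 3

3


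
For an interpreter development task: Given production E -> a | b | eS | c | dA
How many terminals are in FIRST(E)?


Production: E -> a | b | eS | c | dA
Examining each alternative for leading terminals:
  E -> a : first terminal = 'a'
  E -> b : first terminal = 'b'
  E -> eS : first terminal = 'e'
  E -> c : first terminal = 'c'
  E -> dA : first terminal = 'd'
FIRST(E) = {a, b, c, d, e}
Count: 5

5


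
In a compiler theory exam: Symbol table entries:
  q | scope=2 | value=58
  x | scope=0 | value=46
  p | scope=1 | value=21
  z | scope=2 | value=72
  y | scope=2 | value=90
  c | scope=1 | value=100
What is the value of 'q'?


Searching symbol table for 'q':
  q | scope=2 | value=58 <- MATCH
  x | scope=0 | value=46
  p | scope=1 | value=21
  z | scope=2 | value=72
  y | scope=2 | value=90
  c | scope=1 | value=100
Found 'q' at scope 2 with value 58

58


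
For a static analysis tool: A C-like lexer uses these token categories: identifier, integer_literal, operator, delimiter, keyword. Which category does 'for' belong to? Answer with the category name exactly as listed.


Token: 'for'
Checking categories:
  identifier: no
  integer_literal: no
  operator: no
  keyword: YES
  delimiter: no
Category: keyword

keyword


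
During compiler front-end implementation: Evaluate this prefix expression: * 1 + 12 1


Parsing prefix expression: * 1 + 12 1
Step 1: Innermost operation '+ 12 1'
  12 + 1 = 13
Step 2: Outer operation '* 1 [13]'
  1 * 13 = 13

13


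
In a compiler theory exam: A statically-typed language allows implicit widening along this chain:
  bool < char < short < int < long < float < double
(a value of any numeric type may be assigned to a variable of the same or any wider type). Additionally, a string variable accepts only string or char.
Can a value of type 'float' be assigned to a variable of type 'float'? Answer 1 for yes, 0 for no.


Target variable type: float
Source value type: float
Numeric ranks: float=5, float=5
Widening allowed iff rank(source) <= rank(target): 5 <= 5? Yes
Result: 1

1


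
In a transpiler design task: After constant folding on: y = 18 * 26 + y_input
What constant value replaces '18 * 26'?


Identifying constant sub-expression:
  Original: y = 18 * 26 + y_input
  18 and 26 are both compile-time constants
  Evaluating: 18 * 26 = 468
  After folding: y = 468 + y_input

468


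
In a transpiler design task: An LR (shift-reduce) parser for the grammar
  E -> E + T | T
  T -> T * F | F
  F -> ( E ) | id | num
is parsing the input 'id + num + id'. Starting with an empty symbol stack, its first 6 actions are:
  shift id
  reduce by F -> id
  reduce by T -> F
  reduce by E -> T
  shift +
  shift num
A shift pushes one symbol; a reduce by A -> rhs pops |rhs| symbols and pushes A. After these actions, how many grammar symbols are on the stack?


Tracking the symbol stack through each action:
  Action 1: shift 'id' : push -> stack = [id] (size 1)
  Action 2: reduce by F -> id : pop 1, push F -> stack = [F] (size 1)
  Action 3: reduce by T -> F : pop 1, push T -> stack = [T] (size 1)
  Action 4: reduce by E -> T : pop 1, push E -> stack = [E] (size 1)
  Action 5: shift '+' : push -> stack = [E, +] (size 2)
  Action 6: shift 'num' : push -> stack = [E, +, num] (size 3)
Final stack size: 3

3
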